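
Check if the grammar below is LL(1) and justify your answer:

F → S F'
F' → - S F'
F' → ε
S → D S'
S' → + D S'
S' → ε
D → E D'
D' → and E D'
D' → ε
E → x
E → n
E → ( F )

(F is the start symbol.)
Yes, the grammar is LL(1).

A grammar is LL(1) if for each non-terminal N with multiple productions, the predict sets of those productions are pairwise disjoint, where PREDICT(N → α) = (FIRST(α) \ {ε}) ∪ (FOLLOW(N) if α ⇒* ε).

Relevant sets:
  FOLLOW(F') = { $, ')' }
  FOLLOW(S') = { $, ')', '-' }
  FOLLOW(D') = { $, ')', '+', '-' }

For F':
  PREDICT(F' → '-' S F') = { '-' }
  PREDICT(F' → ε) = { $, ')' }
For S':
  PREDICT(S' → '+' D S') = { '+' }
  PREDICT(S' → ε) = { $, ')', '-' }
For D':
  PREDICT(D' → and E D') = { 'and' }
  PREDICT(D' → ε) = { $, ')', '+', '-' }
For E:
  PREDICT(E → x) = { 'x' }
  PREDICT(E → n) = { 'n' }
  PREDICT(E → '(' F ')') = { '(' }
F, S, D have a single production, so nothing to check there.

All predict sets are disjoint. The grammar IS LL(1).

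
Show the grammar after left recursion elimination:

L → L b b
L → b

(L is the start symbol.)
L is directly left-recursive. The standard transformation for
  A → A α₁ | ... | A α_m | β₁ | ... | β_n
is
  A  → β₁ A' | ... | β_n A'
  A' → α₁ A' | ... | α_m A' | ε

L → b becomes L → b L'
L → L b b becomes L' → b b L'
Add L' → ε

Resulting grammar:
L → b L'
L' → b b L'
L' → ε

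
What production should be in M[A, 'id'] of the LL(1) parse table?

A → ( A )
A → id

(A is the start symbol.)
A → id

To find M[A, 'id'], we find productions for A where 'id' is in the predict set (PREDICT(N → α) = (FIRST(α) \ {ε}) ∪ (FOLLOW(N) if α ⇒* ε)).

A → ( A ): PREDICT = { '(' }
A → id: PREDICT = { 'id' }
  'id' is in predict set, so this production goes in M[A, 'id']

M[A, 'id'] = A → id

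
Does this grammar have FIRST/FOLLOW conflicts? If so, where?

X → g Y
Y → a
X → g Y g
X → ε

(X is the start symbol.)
No FIRST/FOLLOW conflicts.

A FIRST/FOLLOW conflict occurs when a non-terminal N has a nullable alternative N → β (β ⇒* ε) and another alternative N → α with FIRST(α) ∩ FOLLOW(N) ≠ ∅: on such a lookahead the parser cannot decide between expanding α and letting N vanish via β.

Nullable non-terminals: X.

X: nullable alternative(s) X → ε; FOLLOW(X) = { $ }
  X → g Y: FIRST \ {ε} = { 'g' } — disjoint from FOLLOW(X)
  X → g Y g: FIRST \ {ε} = { 'g' } — disjoint from FOLLOW(X)
  X → ε: FIRST \ {ε} = { } — this is the only nullable alternative, skip

Y has no nullable alternative, so no FIRST/FOLLOW check is needed there.

No FIRST/FOLLOW conflicts found.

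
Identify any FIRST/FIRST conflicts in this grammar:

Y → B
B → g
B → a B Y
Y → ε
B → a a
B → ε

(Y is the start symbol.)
Yes. Y → B / Y → ε on { ε }; B → a B Y / B → a a on { 'a' }

A FIRST/FIRST conflict occurs when two productions N → α and N → β for the same non-terminal have FIRST(α) ∩ FIRST(β) ≠ ∅ (with ε ∈ FIRST of a nullable right-hand side, so two nullable alternatives also conflict).

FIRST sets of the non-terminals at (or reachable through a nullable prefix from) the front of some alternative:
  FIRST(B) = { 'a', 'g', ε }

Productions for Y:
  Y → B: FIRST = { 'a', 'g', ε }
  Y → ε: FIRST = { ε }
Productions for B:
  B → g: FIRST = { 'g' }
  B → a B Y: FIRST = { 'a' }
  B → a a: FIRST = { 'a' }
  B → ε: FIRST = { ε }

Conflict for Y: Y → B and Y → ε
  Overlap: { ε }
Conflict for B: B → a B Y and B → a a
  Overlap: { 'a' }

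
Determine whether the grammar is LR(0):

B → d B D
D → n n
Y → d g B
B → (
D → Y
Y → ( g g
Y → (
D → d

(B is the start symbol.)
No. Shift-reduce conflict between [Y → ( .] and [Y → ( . g g]

A grammar is LR(0) if no state in the canonical LR(0) collection has:
  - both a shift item (dot before a terminal) and a complete item (shift-reduce conflict), or
  - two or more complete items (reduce-reduce conflict; the accept item [B' → B .] counts as a complete item here).

Augment with B' → B and build the canonical LR(0) collection (I0 = CLOSURE({[B' → . B]}), then GOTO on every symbol after a dot until no new states appear). It has 15 states:
  I0: { [B → . (], [B → . d B D], [B' → . B] }  — shift
  I1: { [B → ( .] }  — reduce
  I2: { [B' → B .] }  — accept
  I3: { [B → . (], [B → . d B D], [B → d . B D] }  — shift
  I4: { [B → d B . D], [D → . Y], [D → . d], [D → . n n], [Y → . ( g g], [Y → . (], [Y → . d g B] }  — shift
  I5: { [Y → ( . g g], [Y → ( .] }  — shift, reduce
  I6: { [B → d B D .] }  — reduce
  I7: { [D → Y .] }  — reduce
  I8: { [D → d .], [Y → d . g B] }  — shift, reduce
  I9: { [D → n . n] }  — shift
  I10: { [D → n n .] }  — reduce
  I11: { [B → . (], [B → . d B D], [Y → d g . B] }  — shift
  I12: { [Y → d g B .] }  — reduce
  I13: { [Y → ( g . g] }  — shift
  I14: { [Y → ( g g .] }  — reduce

Conflict in state I5:
  Shift-reduce conflict between [Y → ( .] and [Y → ( . g g]
So the grammar is NOT LR(0).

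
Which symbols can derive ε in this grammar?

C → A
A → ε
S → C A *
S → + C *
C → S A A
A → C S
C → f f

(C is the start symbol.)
{ 'A', 'C' }

ε-productions: A → ε
So A is immediately nullable.
C → A: every symbol on the right is nullable, so C is nullable too.
No further non-terminal can be added: every production for the remaining non-terminals contains a terminal or a non-nullable non-terminal.
Nullable = { 'A', 'C' }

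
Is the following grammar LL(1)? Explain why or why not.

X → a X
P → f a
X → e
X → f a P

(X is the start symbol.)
Yes, the grammar is LL(1).

A grammar is LL(1) if for each non-terminal N with multiple productions, the predict sets of those productions are pairwise disjoint, where PREDICT(N → α) = (FIRST(α) \ {ε}) ∪ (FOLLOW(N) if α ⇒* ε).

For X:
  PREDICT(X → a X) = { 'a' }
  PREDICT(X → e) = { 'e' }
  PREDICT(X → f a P) = { 'f' }
P has a single production, so nothing to check there.

All predict sets are disjoint. The grammar IS LL(1).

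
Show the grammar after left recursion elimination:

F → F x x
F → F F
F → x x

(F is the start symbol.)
F → x x F'
F' → x x F'
F' → F F'
F' → ε

F is directly left-recursive. The standard transformation for
  A → A α₁ | ... | A α_m | β₁ | ... | β_n
is
  A  → β₁ A' | ... | β_n A'
  A' → α₁ A' | ... | α_m A' | ε

F → x x becomes F → x x F'
F → F x x becomes F' → x x F'
F → F F becomes F' → F F'
Add F' → ε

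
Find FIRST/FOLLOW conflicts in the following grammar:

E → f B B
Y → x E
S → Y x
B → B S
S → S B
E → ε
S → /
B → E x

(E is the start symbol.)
Nullable non-terminals: E.

E: nullable alternative(s) E → ε; FOLLOW(E) = { $, 'x' }
  E → f B B: FIRST \ {ε} = { 'f' } — disjoint from FOLLOW(E)
  E → ε: FIRST \ {ε} = { } — this is the only nullable alternative, skip

B, S, Y have no nullable alternative, so no FIRST/FOLLOW check is needed there.

No FIRST/FOLLOW conflicts found.

Answer: No FIRST/FOLLOW conflicts.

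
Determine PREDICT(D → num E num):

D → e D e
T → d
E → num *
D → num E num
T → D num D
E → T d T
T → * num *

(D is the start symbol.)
{ 'num' }

PREDICT(D → num E num) = (FIRST(RHS) \ {ε}) ∪ (FOLLOW(D) if ε ∈ FIRST(RHS), i.e. RHS ⇒* ε)
FIRST(num E num) = { 'num' }
ε ∉ FIRST(num E num), so FOLLOW(D) is not added.
PREDICT(D → num E num) = { 'num' }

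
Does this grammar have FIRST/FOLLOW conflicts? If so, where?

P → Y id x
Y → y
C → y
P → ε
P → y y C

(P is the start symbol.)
No FIRST/FOLLOW conflicts.

Nullable non-terminals: P.
FIRST sets used below: FIRST(Y) = { 'y' }

P: nullable alternative(s) P → ε; FOLLOW(P) = { $ }
  P → Y id x: FIRST \ {ε} = { 'y' } — disjoint from FOLLOW(P)
  P → ε: FIRST \ {ε} = { } — this is the only nullable alternative, skip
  P → y y C: FIRST \ {ε} = { 'y' } — disjoint from FOLLOW(P)

C, Y have no nullable alternative, so no FIRST/FOLLOW check is needed there.

No FIRST/FOLLOW conflicts found.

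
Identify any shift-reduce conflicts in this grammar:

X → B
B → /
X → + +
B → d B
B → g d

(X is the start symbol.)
Augment with X' → X and build the canonical LR(0) collection (I0 = CLOSURE({[X' → . X]}), then GOTO on every symbol after a dot until no new states appear). It has 10 states:
  I0: { [B → . /], [B → . d B], [B → . g d], [X → . + +], [X → . B], [X' → . X] }  — shift
  I1: { [X → + . +] }  — shift
  I2: { [B → / .] }  — reduce
  I3: { [X → B .] }  — reduce
  I4: { [X' → X .] }  — accept
  I5: { [B → . /], [B → . d B], [B → . g d], [B → d . B] }  — shift
  I6: { [B → g . d] }  — shift
  I7: { [B → g d .] }  — reduce
  I8: { [B → d B .] }  — reduce
  I9: { [X → + + .] }  — reduce

No state contains both a complete item and a shift item.

Answer: No shift-reduce conflicts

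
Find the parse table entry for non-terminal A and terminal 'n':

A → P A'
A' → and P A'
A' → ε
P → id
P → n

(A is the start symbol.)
A → P A'

To find M[A, 'n'], we find productions for A where 'n' is in the predict set (PREDICT(N → α) = (FIRST(α) \ {ε}) ∪ (FOLLOW(N) if α ⇒* ε)).

Relevant sets:
  FIRST(P) = { 'id', 'n' }

A → P A': PREDICT = { 'id', 'n' }
  'n' is in predict set, so this production goes in M[A, 'n']

M[A, 'n'] = A → P A'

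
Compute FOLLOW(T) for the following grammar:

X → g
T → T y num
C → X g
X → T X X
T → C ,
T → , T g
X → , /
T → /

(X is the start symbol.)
To compute FOLLOW(T), find every occurrence of T on a right-hand side N → α T β: add FIRST(β) \ {ε}, and if β is empty or nullable also add FOLLOW(N). Iterate to a fixed point.

In T → T y num: T is followed by y num, add FIRST(y num) \ {ε} = { 'y' }
In X → T X X: T is followed by X X, add FIRST(X X) \ {ε} = { ',', '/', 'g' }
In T → , T g: T is followed by g, add FIRST(g) \ {ε} = { 'g' }

Taking the union: FOLLOW(T) = { ',', '/', 'g', 'y' }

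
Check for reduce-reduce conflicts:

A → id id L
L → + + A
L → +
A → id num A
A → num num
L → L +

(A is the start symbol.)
A reduce-reduce conflict occurs when an LR(0) state has two complete items [A → α .] and [B → β .] — both call for a reduction, and with no lookahead the parser cannot choose between them.

Augment with A' → A and build the canonical LR(0) collection (I0 = CLOSURE({[A' → . A]}), then GOTO on every symbol after a dot until no new states appear). It has 13 states:
  I0: { [A → . id id L], [A → . id num A], [A → . num num], [A' → . A] }  — shift
  I1: { [A' → A .] }  — accept
  I2: { [A → id . id L], [A → id . num A] }  — shift
  I3: { [A → num . num] }  — shift
  I4: { [A → num num .] }  — reduce
  I5: { [A → id id . L], [L → . + + A], [L → . +], [L → . L +] }  — shift
  I6: { [A → . id id L], [A → . id num A], [A → . num num], [A → id num . A] }  — shift
  I7: { [A → id num A .] }  — reduce
  I8: { [L → + . + A], [L → + .] }  — shift, reduce
  I9: { [A → id id L .], [L → L . +] }  — shift, reduce
  I10: { [L → L + .] }  — reduce
  I11: { [A → . id id L], [A → . id num A], [A → . num num], [L → + + . A] }  — shift
  I12: { [L → + + A .] }  — reduce

No state contains more than one complete item.

Answer: No reduce-reduce conflicts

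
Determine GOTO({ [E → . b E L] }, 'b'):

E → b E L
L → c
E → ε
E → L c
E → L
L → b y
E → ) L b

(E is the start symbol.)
{ [E → . ) L b], [E → . L c], [E → . L], [E → . b E L], [E → .], [E → b . E L], [L → . b y], [L → . c] }

GOTO(I, 'b') = CLOSURE({ [A → αX.β] : [A → α.Xβ] ∈ I, X = 'b' })

Items with dot before 'b', with the dot advanced:
  [E → . b E L] → [E → b . E L]
Closure of the advanced items:
  [E → b . E L] has the dot before E: add [E → . b E L], [E → .], [E → . L c], [E → . L], [E → . ) L b]
  [E → . L c] has the dot before L: add [L → . c], [L → . b y]

GOTO = { [E → . ) L b], [E → . L c], [E → . L], [E → . b E L], [E → .], [E → b . E L], [L → . b y], [L → . c] }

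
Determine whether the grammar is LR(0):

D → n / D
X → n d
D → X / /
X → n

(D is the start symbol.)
No. Shift-reduce conflict between [X → n .] and [D → n . / D]

Augment with D' → D and build the canonical LR(0) collection (I0 = CLOSURE({[D' → . D]}), then GOTO on every symbol after a dot until no new states appear). It has 9 states:
  I0: { [D → . X / /], [D → . n / D], [D' → . D], [X → . n d], [X → . n] }  — shift
  I1: { [D' → D .] }  — accept
  I2: { [D → X . / /] }  — shift
  I3: { [D → n . / D], [X → n . d], [X → n .] }  — shift, reduce
  I4: { [D → . X / /], [D → . n / D], [D → n / . D], [X → . n d], [X → . n] }  — shift
  I5: { [X → n d .] }  — reduce
  I6: { [D → n / D .] }  — reduce
  I7: { [D → X / . /] }  — shift
  I8: { [D → X / / .] }  — reduce

Conflict in state I3:
  Shift-reduce conflict between [X → n .] and [D → n . / D]
So the grammar is NOT LR(0).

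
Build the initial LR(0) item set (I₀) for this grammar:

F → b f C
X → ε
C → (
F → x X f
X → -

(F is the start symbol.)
First, augment the grammar with F' → F
I₀ = CLOSURE({ [F' → . F] }):
  [F' → . F] has the dot before F: add [F → . b f C], [F → . x X f]
No further items can be added.

I₀ = { [F → . b f C], [F → . x X f], [F' → . F] }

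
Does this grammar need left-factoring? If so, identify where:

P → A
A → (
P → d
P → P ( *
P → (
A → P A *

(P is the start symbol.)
Left-factoring is needed when two productions for the same non-terminal
share a common prefix on the right-hand side.

Productions for P:
  P → A
  P → d
  P → P ( *
  P → (
Productions for A:
  A → (
  A → P A *

No common prefixes found.

Answer: No, left-factoring is not needed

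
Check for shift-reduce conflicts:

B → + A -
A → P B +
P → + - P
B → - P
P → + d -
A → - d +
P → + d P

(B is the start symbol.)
No shift-reduce conflicts

Augment with B' → B and build the canonical LR(0) collection (I0 = CLOSURE({[B' → . B]}), then GOTO on every symbol after a dot until no new states appear). It has 19 states:
  I0: { [B → . + A -], [B → . - P], [B' → . B] }  — shift
  I1: { [A → . - d +], [A → . P B +], [B → + . A -], [P → . + - P], [P → . + d -], [P → . + d P] }  — shift
  I2: { [B → - . P], [P → . + - P], [P → . + d -], [P → . + d P] }  — shift
  I3: { [B' → B .] }  — accept
  I4: { [P → + . - P], [P → + . d -], [P → + . d P] }  — shift
  I5: { [B → - P .] }  — reduce
  I6: { [P → + - . P], [P → . + - P], [P → . + d -], [P → . + d P] }  — shift
  I7: { [P → + d . -], [P → + d . P], [P → . + - P], [P → . + d -], [P → . + d P] }  — shift
  I8: { [P → + d - .] }  — reduce
  I9: { [P → + d P .] }  — reduce
  I10: { [P → + - P .] }  — reduce
  I11: { [A → - . d +] }  — shift
  I12: { [B → + A . -] }  — shift
  I13: { [A → P . B +], [B → . + A -], [B → . - P] }  — shift
  I14: { [A → P B . +] }  — shift
  I15: { [A → P B + .] }  — reduce
  I16: { [B → + A - .] }  — reduce
  I17: { [A → - d . +] }  — shift
  I18: { [A → - d + .] }  — reduce

No state contains both a complete item and a shift item.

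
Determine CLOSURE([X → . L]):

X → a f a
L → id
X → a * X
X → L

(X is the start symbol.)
To compute CLOSURE, for each item [A → α.Bβ] where B is a non-terminal, add [B → .γ] for all productions B → γ; repeat for the newly added items until nothing changes.

Start with: [X → . L]
  [X → . L] has the dot before L: add [L → . id]
No further items can be added.

CLOSURE = { [L → . id], [X → . L] }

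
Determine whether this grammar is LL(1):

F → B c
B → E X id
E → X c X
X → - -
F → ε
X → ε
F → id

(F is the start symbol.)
A grammar is LL(1) if for each non-terminal N with multiple productions, the predict sets of those productions are pairwise disjoint, where PREDICT(N → α) = (FIRST(α) \ {ε}) ∪ (FOLLOW(N) if α ⇒* ε).

Relevant sets:
  FIRST(B) = { '-', 'c' }
  FOLLOW(F) = { $ }
  FOLLOW(X) = { '-', 'c', 'id' }

For F:
  PREDICT(F → B c) = { '-', 'c' }
  PREDICT(F → ε) = { $ }
  PREDICT(F → id) = { 'id' }
For X:
  PREDICT(X → '-' '-') = { '-' }
  PREDICT(X → ε) = { '-', 'c', 'id' }
B, E have a single production, so nothing to check there.

Conflict found: Predict set conflict for X: { '-' }
The grammar is NOT LL(1).

Answer: No. Predict set conflict for X: { '-' }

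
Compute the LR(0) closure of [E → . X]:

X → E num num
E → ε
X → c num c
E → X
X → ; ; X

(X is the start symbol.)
To compute CLOSURE, for each item [A → α.Bβ] where B is a non-terminal, add [B → .γ] for all productions B → γ; repeat for the newly added items until nothing changes.

Start with: [E → . X]
  [E → . X] has the dot before X: add [X → . E num num], [X → . c num c], [X → . ; ; X]
  [X → . E num num] has the dot before E: add [E → .]
No further items can be added.

CLOSURE = { [E → . X], [E → .], [X → . ; ; X], [X → . E num num], [X → . c num c] }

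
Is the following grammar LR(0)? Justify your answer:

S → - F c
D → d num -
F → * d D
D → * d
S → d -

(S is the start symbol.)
Yes, the grammar is LR(0)

A grammar is LR(0) if no state in the canonical LR(0) collection has:
  - both a shift item (dot before a terminal) and a complete item (shift-reduce conflict), or
  - two or more complete items (reduce-reduce conflict; the accept item [S' → S .] counts as a complete item here).

Augment with S' → S and build the canonical LR(0) collection (I0 = CLOSURE({[S' → . S]}), then GOTO on every symbol after a dot until no new states appear). It has 15 states:
  I0: { [S → . - F c], [S → . d -], [S' → . S] }  — shift
  I1: { [F → . * d D], [S → - . F c] }  — shift
  I2: { [S' → S .] }  — accept
  I3: { [S → d . -] }  — shift
  I4: { [S → d - .] }  — reduce
  I5: { [F → * . d D] }  — shift
  I6: { [S → - F . c] }  — shift
  I7: { [S → - F c .] }  — reduce
  I8: { [D → . * d], [D → . d num -], [F → * d . D] }  — shift
  I9: { [D → * . d] }  — shift
  I10: { [F → * d D .] }  — reduce
  I11: { [D → d . num -] }  — shift
  I12: { [D → d num . -] }  — shift
  I13: { [D → d num - .] }  — reduce
  I14: { [D → * d .] }  — reduce

Every state is either a pure shift/goto state or contains exactly one complete item and nothing to shift — no conflicts. The grammar is LR(0).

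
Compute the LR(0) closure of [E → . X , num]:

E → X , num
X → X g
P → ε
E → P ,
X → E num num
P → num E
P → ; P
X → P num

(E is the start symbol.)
{ [E → . P ,], [E → . X , num], [P → . ; P], [P → . num E], [P → .], [X → . E num num], [X → . P num], [X → . X g] }

Start with: [E → . X , num]
  [E → . X , num] has the dot before X: add [X → . X g], [X → . E num num], [X → . P num]
  [X → . E num num] has the dot before E: add [E → . P ,]
  [X → . P num] has the dot before P: add [P → .], [P → . num E], [P → . ; P]
No further items can be added.

CLOSURE = { [E → . P ,], [E → . X , num], [P → . ; P], [P → . num E], [P → .], [X → . E num num], [X → . P num], [X → . X g] }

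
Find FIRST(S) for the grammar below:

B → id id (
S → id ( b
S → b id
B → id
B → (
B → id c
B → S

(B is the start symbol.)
From S → id ( b:
  - id is a terminal: add 'id' and stop
From S → b id:
  - b is a terminal: add 'b' and stop

Collecting: FIRST(S) = { 'b', 'id' }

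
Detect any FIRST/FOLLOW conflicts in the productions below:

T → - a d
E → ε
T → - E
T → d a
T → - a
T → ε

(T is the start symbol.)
A FIRST/FOLLOW conflict occurs when a non-terminal N has a nullable alternative N → β (β ⇒* ε) and another alternative N → α with FIRST(α) ∩ FOLLOW(N) ≠ ∅: on such a lookahead the parser cannot decide between expanding α and letting N vanish via β.

Nullable non-terminals: E, T.
E has a nullable alternative but only one production, so nothing to check.

T: nullable alternative(s) T → ε; FOLLOW(T) = { $ }
  T → - a d: FIRST \ {ε} = { '-' } — disjoint from FOLLOW(T)
  T → - E: FIRST \ {ε} = { '-' } — disjoint from FOLLOW(T)
  T → d a: FIRST \ {ε} = { 'd' } — disjoint from FOLLOW(T)
  T → - a: FIRST \ {ε} = { '-' } — disjoint from FOLLOW(T)
  T → ε: FIRST \ {ε} = { } — this is the only nullable alternative, skip

No FIRST/FOLLOW conflicts found.

Answer: No FIRST/FOLLOW conflicts.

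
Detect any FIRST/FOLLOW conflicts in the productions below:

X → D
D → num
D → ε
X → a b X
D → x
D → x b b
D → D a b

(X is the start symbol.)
Nullable non-terminals: D, X.
FIRST sets used below: FIRST(D) = { 'a', 'num', 'x', ε }

D: nullable alternative(s) D → ε; FOLLOW(D) = { $, 'a' }
  D → num: FIRST \ {ε} = { 'num' } — disjoint from FOLLOW(D)
  D → ε: FIRST \ {ε} = { } — this is the only nullable alternative, skip
  D → x: FIRST \ {ε} = { 'x' } — disjoint from FOLLOW(D)
  D → x b b: FIRST \ {ε} = { 'x' } — disjoint from FOLLOW(D)
  D → D a b: FIRST \ {ε} = { 'a', 'num', 'x' } — overlaps FOLLOW(D) on { 'a' }: CONFLICT

X: nullable alternative(s) X → D; FOLLOW(X) = { $ }
  X → D: FIRST \ {ε} = { 'a', 'num', 'x' } — this is the only nullable alternative, skip
  X → a b X: FIRST \ {ε} = { 'a' } — disjoint from FOLLOW(X)

So the grammar has 1 FIRST/FOLLOW conflict (marked CONFLICT above).

Answer: Yes. D → D a b with FOLLOW(D) on { 'a' }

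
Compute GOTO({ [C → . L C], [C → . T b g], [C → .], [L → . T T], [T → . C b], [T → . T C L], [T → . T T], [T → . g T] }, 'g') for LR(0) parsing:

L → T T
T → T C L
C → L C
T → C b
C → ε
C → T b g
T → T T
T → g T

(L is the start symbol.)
{ [C → . L C], [C → . T b g], [C → .], [L → . T T], [T → . C b], [T → . T C L], [T → . T T], [T → . g T], [T → g . T] }

GOTO(I, 'g') = CLOSURE({ [A → αX.β] : [A → α.Xβ] ∈ I, X = 'g' })

Items with dot before 'g', with the dot advanced:
  [T → . g T] → [T → g . T]
Closure of the advanced items:
  [T → g . T] has the dot before T: add [T → . T C L], [T → . C b], [T → . T T], [T → . g T]
  [T → . C b] has the dot before C: add [C → . L C], [C → .], [C → . T b g]
  [C → . L C] has the dot before L: add [L → . T T]

GOTO = { [C → . L C], [C → . T b g], [C → .], [L → . T T], [T → . C b], [T → . T C L], [T → . T T], [T → . g T], [T → g . T] }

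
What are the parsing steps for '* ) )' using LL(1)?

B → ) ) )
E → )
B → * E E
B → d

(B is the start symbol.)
LL(1) parsing maintains a stack (initially the start symbol over $) and the input. At each step: if the stack top is a terminal, match it against the current input token; if it is a non-terminal N, replace it with the RHS of M[N, lookahead] (the unique production whose predict set contains the lookahead).

Stack is shown with the top on the left.

Stack    Input    Action
------------------------
B $      * ) ) $  output B → * E E
* E E $  * ) ) $  match '*'
E E $    ) ) $    output E → )
) E $    ) ) $    match ')'
E $      ) $      output E → )
) $      ) $      match ')'
$        $        accept

The string is accepted.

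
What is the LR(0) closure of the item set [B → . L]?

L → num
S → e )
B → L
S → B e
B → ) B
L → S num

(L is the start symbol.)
To compute CLOSURE, for each item [A → α.Bβ] where B is a non-terminal, add [B → .γ] for all productions B → γ; repeat for the newly added items until nothing changes.

Start with: [B → . L]
  [B → . L] has the dot before L: add [L → . num], [L → . S num]
  [L → . S num] has the dot before S: add [S → . e )], [S → . B e]
  [S → . B e] has the dot before B: add [B → . ) B]
No further items can be added.

CLOSURE = { [B → . ) B], [B → . L], [L → . S num], [L → . num], [S → . B e], [S → . e )] }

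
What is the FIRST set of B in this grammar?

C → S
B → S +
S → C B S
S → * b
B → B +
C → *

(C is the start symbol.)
To compute FIRST(B), examine every production with B on the left-hand side, reading each right-hand side left to right until a non-nullable symbol is reached.

FIRST sets of the other non-terminals involved (by the same procedure, iterated to a fixed point):
  FIRST(S) = { '*' }

From B → S +:
  - S is a non-terminal: add FIRST(S) \ {ε} = { '*' }
    S is not nullable, so stop
From B → B +:
  - B is the symbol being defined: contributes nothing new
    B is not nullable, so stop

Collecting: FIRST(B) = { '*' }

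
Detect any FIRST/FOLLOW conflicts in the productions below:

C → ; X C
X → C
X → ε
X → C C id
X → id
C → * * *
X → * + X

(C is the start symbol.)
A FIRST/FOLLOW conflict occurs when a non-terminal N has a nullable alternative N → β (β ⇒* ε) and another alternative N → α with FIRST(α) ∩ FOLLOW(N) ≠ ∅: on such a lookahead the parser cannot decide between expanding α and letting N vanish via β.

Nullable non-terminals: X.
FIRST sets used below: FIRST(C) = { '*', ';' }

X: nullable alternative(s) X → ε; FOLLOW(X) = { '*', ';' }
  X → C: FIRST \ {ε} = { '*', ';' } — overlaps FOLLOW(X) on { '*', ';' }: CONFLICT
  X → ε: FIRST \ {ε} = { } — this is the only nullable alternative, skip
  X → C C id: FIRST \ {ε} = { '*', ';' } — overlaps FOLLOW(X) on { '*', ';' }: CONFLICT
  X → id: FIRST \ {ε} = { 'id' } — disjoint from FOLLOW(X)
  X → * + X: FIRST \ {ε} = { '*' } — overlaps FOLLOW(X) on { '*' }: CONFLICT

C has no nullable alternative, so no FIRST/FOLLOW check is needed there.

So the grammar has 3 FIRST/FOLLOW conflicts (marked CONFLICT above).

Answer: Yes. X → C with FOLLOW(X) on { '*', ';' }; X → C C id with FOLLOW(X) on { '*', ';' }; X → '*' '+' X with FOLLOW(X) on { '*' }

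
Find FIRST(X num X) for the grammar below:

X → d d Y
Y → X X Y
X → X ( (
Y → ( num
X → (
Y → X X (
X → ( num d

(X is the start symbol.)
FIRST sets of the non-terminals involved (from the grammar, by fixed-point iteration):
  FIRST(X) = { '(', 'd' }

To compute FIRST(X num X), process the symbols left to right:
Symbol X is a non-terminal. Add FIRST(X) \ {ε} = { '(', 'd' }
X is not nullable (ε ∉ FIRST(X)), so stop here.
FIRST(X num X) = { '(', 'd' }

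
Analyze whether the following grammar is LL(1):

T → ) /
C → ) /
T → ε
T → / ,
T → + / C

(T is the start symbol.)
Relevant sets:
  FOLLOW(T) = { $ }

For T:
  PREDICT(T → ')' '/') = { ')' }
  PREDICT(T → ε) = { $ }
  PREDICT(T → '/' ',') = { '/' }
  PREDICT(T → '+' '/' C) = { '+' }
C has a single production, so nothing to check there.

All predict sets are disjoint. The grammar IS LL(1).

Answer: Yes, the grammar is LL(1).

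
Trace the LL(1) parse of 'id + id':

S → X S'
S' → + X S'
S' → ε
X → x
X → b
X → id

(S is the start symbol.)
LL(1) parsing maintains a stack (initially the start symbol over $) and the input. At each step: if the stack top is a terminal, match it against the current input token; if it is a non-terminal N, replace it with the RHS of M[N, lookahead] (the unique production whose predict set contains the lookahead).

Stack is shown with the top on the left.

Stack     Input      Action
---------------------------
S $       id + id $  output S → X S'
X S' $    id + id $  output X → id
id S' $   id + id $  match 'id'
S' $      + id $     output S' → + X S'
+ X S' $  + id $     match '+'
X S' $    id $       output X → id
id S' $   id $       match 'id'
S' $      $          output S' → ε
$         $          accept

The string is accepted.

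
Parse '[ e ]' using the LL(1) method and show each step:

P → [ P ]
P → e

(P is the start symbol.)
LL(1) parsing maintains a stack (initially the start symbol over $) and the input. At each step: if the stack top is a terminal, match it against the current input token; if it is a non-terminal N, replace it with the RHS of M[N, lookahead] (the unique production whose predict set contains the lookahead).

Stack is shown with the top on the left.

Stack    Input    Action
------------------------
P $      [ e ] $  output P → [ P ]
[ P ] $  [ e ] $  match '['
P ] $    e ] $    output P → e
e ] $    e ] $    match 'e'
] $      ] $      match ']'
$        $        accept

The string is accepted.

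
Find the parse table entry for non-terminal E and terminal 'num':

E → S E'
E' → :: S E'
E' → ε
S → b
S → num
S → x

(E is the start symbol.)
To find M[E, 'num'], we find productions for E where 'num' is in the predict set (PREDICT(N → α) = (FIRST(α) \ {ε}) ∪ (FOLLOW(N) if α ⇒* ε)).

Relevant sets:
  FIRST(S) = { 'b', 'num', 'x' }

E → S E': PREDICT = { 'b', 'num', 'x' }
  'num' is in predict set, so this production goes in M[E, 'num']

M[E, 'num'] = E → S E'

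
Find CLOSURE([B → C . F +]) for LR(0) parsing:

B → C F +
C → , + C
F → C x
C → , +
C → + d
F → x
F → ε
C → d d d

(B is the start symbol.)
Start with: [B → C . F +]
  [B → C . F +] has the dot before F: add [F → . C x], [F → . x], [F → .]
  [F → . C x] has the dot before C: add [C → . , + C], [C → . , +], [C → . + d], [C → . d d d]
No further items can be added.

CLOSURE = { [B → C . F +], [C → . + d], [C → . , + C], [C → . , +], [C → . d d d], [F → . C x], [F → . x], [F → .] }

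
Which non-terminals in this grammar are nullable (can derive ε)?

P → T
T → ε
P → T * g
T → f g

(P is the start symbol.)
{ 'P', 'T' }

ε-productions: T → ε
So T is immediately nullable.
P → T: every symbol on the right is nullable, so P is nullable too.
Every non-terminal is now nullable.
Nullable = { 'P', 'T' }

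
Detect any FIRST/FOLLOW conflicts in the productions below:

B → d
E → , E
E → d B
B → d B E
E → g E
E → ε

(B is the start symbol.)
A FIRST/FOLLOW conflict occurs when a non-terminal N has a nullable alternative N → β (β ⇒* ε) and another alternative N → α with FIRST(α) ∩ FOLLOW(N) ≠ ∅: on such a lookahead the parser cannot decide between expanding α and letting N vanish via β.

Nullable non-terminals: E.

E: nullable alternative(s) E → ε; FOLLOW(E) = { $, ',', 'd', 'g' }
  E → , E: FIRST \ {ε} = { ',' } — overlaps FOLLOW(E) on { ',' }: CONFLICT
  E → d B: FIRST \ {ε} = { 'd' } — overlaps FOLLOW(E) on { 'd' }: CONFLICT
  E → g E: FIRST \ {ε} = { 'g' } — overlaps FOLLOW(E) on { 'g' }: CONFLICT
  E → ε: FIRST \ {ε} = { } — this is the only nullable alternative, skip

B has no nullable alternative, so no FIRST/FOLLOW check is needed there.

So the grammar has 3 FIRST/FOLLOW conflicts (marked CONFLICT above).

Answer: Yes. E → ',' E with FOLLOW(E) on { ',' }; E → d B with FOLLOW(E) on { 'd' }; E → g E with FOLLOW(E) on { 'g' }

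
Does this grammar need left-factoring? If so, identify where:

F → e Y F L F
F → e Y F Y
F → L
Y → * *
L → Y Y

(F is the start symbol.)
Yes, F has productions with common prefix 'e Y F'

Left-factoring is needed when two productions for the same non-terminal
share a common prefix on the right-hand side.

Productions for F:
  F → e Y F L F
  F → e Y F Y
  F → L

Found common prefix 'e Y F' in productions for F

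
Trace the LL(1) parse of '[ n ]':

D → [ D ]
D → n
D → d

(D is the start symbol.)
LL(1) parsing maintains a stack (initially the start symbol over $) and the input. At each step: if the stack top is a terminal, match it against the current input token; if it is a non-terminal N, replace it with the RHS of M[N, lookahead] (the unique production whose predict set contains the lookahead).

Stack is shown with the top on the left.

Stack    Input    Action
------------------------
D $      [ n ] $  output D → [ D ]
[ D ] $  [ n ] $  match '['
D ] $    n ] $    output D → n
n ] $    n ] $    match 'n'
] $      ] $      match ']'
$        $        accept

The string is accepted.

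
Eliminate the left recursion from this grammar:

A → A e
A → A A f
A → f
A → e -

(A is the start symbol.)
A → f A'
A → e - A'
A' → e A'
A' → A f A'
A' → ε

A is directly left-recursive. The standard transformation for
  A → A α₁ | ... | A α_m | β₁ | ... | β_n
is
  A  → β₁ A' | ... | β_n A'
  A' → α₁ A' | ... | α_m A' | ε

A → f becomes A → f A'
A → e - becomes A → e - A'
A → A e becomes A' → e A'
A → A A f becomes A' → A f A'
Add A' → ε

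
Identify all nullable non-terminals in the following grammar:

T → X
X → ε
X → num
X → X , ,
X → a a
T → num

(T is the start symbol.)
{ 'T', 'X' }

A non-terminal is nullable if it can derive ε (the empty string): either it has an ε-production, or it has a production whose right-hand side consists entirely of nullable non-terminals.

ε-productions: X → ε
So X is immediately nullable.
T → X: every symbol on the right is nullable, so T is nullable too.
Every non-terminal is now nullable.
Nullable = { 'T', 'X' }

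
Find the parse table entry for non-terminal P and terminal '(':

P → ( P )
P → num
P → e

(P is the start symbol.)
P → ( P )

To find M[P, '('], we find productions for P where '(' is in the predict set (PREDICT(N → α) = (FIRST(α) \ {ε}) ∪ (FOLLOW(N) if α ⇒* ε)).

P → ( P ): PREDICT = { '(' }
  '(' is in predict set, so this production goes in M[P, '(']
P → num: PREDICT = { 'num' }
P → e: PREDICT = { 'e' }

M[P, '('] = P → ( P )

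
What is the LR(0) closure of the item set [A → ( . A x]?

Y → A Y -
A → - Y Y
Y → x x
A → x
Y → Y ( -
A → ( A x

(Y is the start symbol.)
{ [A → ( . A x], [A → . ( A x], [A → . - Y Y], [A → . x] }

To compute CLOSURE, for each item [A → α.Bβ] where B is a non-terminal, add [B → .γ] for all productions B → γ; repeat for the newly added items until nothing changes.

Start with: [A → ( . A x]
  [A → ( . A x] has the dot before A: add [A → . - Y Y], [A → . x], [A → . ( A x]
No further items can be added.

CLOSURE = { [A → ( . A x], [A → . ( A x], [A → . - Y Y], [A → . x] }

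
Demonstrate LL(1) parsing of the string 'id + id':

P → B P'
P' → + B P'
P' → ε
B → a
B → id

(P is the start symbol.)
LL(1) parsing maintains a stack (initially the start symbol over $) and the input. At each step: if the stack top is a terminal, match it against the current input token; if it is a non-terminal N, replace it with the RHS of M[N, lookahead] (the unique production whose predict set contains the lookahead).

Stack is shown with the top on the left.

Stack     Input      Action
---------------------------
P $       id + id $  output P → B P'
B P' $    id + id $  output B → id
id P' $   id + id $  match 'id'
P' $      + id $     output P' → + B P'
+ B P' $  + id $     match '+'
B P' $    id $       output B → id
id P' $   id $       match 'id'
P' $      $          output P' → ε
$         $          accept

The string is accepted.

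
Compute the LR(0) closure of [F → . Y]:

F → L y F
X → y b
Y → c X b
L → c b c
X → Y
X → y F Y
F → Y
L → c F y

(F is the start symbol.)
{ [F → . Y], [Y → . c X b] }

To compute CLOSURE, for each item [A → α.Bβ] where B is a non-terminal, add [B → .γ] for all productions B → γ; repeat for the newly added items until nothing changes.

Start with: [F → . Y]
  [F → . Y] has the dot before Y: add [Y → . c X b]
No further items can be added.

CLOSURE = { [F → . Y], [Y → . c X b] }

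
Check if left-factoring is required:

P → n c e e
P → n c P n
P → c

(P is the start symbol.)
Left-factoring is needed when two productions for the same non-terminal
share a common prefix on the right-hand side.

Productions for P:
  P → n c e e
  P → n c P n
  P → c

Found common prefix 'n c' in productions for P

Answer: Yes, P has productions with common prefix 'n c'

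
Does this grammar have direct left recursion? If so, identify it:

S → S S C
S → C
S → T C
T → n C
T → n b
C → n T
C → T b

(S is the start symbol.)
Direct left recursion occurs when N → N α for some non-terminal N (the right-hand side begins with the left-hand side itself).

S → S S C: LEFT RECURSIVE (starts with S)
S → C: starts with C
S → T C: starts with T
T → n C: starts with n
T → n b: starts with n
C → n T: starts with n
C → T b: starts with T

The grammar has direct left recursion on: S.

Answer: Yes, S is left-recursive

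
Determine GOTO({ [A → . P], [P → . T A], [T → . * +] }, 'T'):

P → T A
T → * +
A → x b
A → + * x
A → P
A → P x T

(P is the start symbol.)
GOTO(I, 'T') = CLOSURE({ [A → αX.β] : [A → α.Xβ] ∈ I, X = 'T' })

Items with dot before 'T', with the dot advanced:
  [P → . T A] → [P → T . A]
Closure of the advanced items:
  [P → T . A] has the dot before A: add [A → . x b], [A → . + * x], [A → . P], [A → . P x T]
  [A → . P] has the dot before P: add [P → . T A]
  [P → . T A] has the dot before T: add [T → . * +]

GOTO = { [A → . + * x], [A → . P x T], [A → . P], [A → . x b], [P → . T A], [P → T . A], [T → . * +] }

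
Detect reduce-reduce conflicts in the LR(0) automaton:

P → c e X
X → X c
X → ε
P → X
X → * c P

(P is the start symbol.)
No reduce-reduce conflicts

A reduce-reduce conflict occurs when an LR(0) state has two complete items [A → α .] and [B → β .] — both call for a reduction, and with no lookahead the parser cannot choose between them.

Augment with P' → P and build the canonical LR(0) collection (I0 = CLOSURE({[P' → . P]}), then GOTO on every symbol after a dot until no new states appear). It has 10 states:
  I0: { [P → . X], [P → . c e X], [P' → . P], [X → . * c P], [X → . X c], [X → .] }  — shift, reduce
  I1: { [X → * . c P] }  — shift
  I2: { [P' → P .] }  — accept
  I3: { [P → X .], [X → X . c] }  — shift, reduce
  I4: { [P → c . e X] }  — shift
  I5: { [P → c e . X], [X → . * c P], [X → . X c], [X → .] }  — shift, reduce
  I6: { [P → c e X .], [X → X . c] }  — shift, reduce
  I7: { [X → X c .] }  — reduce
  I8: { [P → . X], [P → . c e X], [X → * c . P], [X → . * c P], [X → . X c], [X → .] }  — shift, reduce
  I9: { [X → * c P .] }  — reduce

No state contains more than one complete item.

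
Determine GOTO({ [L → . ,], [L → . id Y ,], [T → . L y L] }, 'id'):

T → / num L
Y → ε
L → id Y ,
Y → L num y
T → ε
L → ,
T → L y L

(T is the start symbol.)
{ [L → . ,], [L → . id Y ,], [L → id . Y ,], [Y → . L num y], [Y → .] }

GOTO(I, 'id') = CLOSURE({ [A → αX.β] : [A → α.Xβ] ∈ I, X = 'id' })

Items with dot before 'id', with the dot advanced:
  [L → . id Y ,] → [L → id . Y ,]
Closure of the advanced items:
  [L → id . Y ,] has the dot before Y: add [Y → .], [Y → . L num y]
  [Y → . L num y] has the dot before L: add [L → . id Y ,], [L → . ,]

GOTO = { [L → . ,], [L → . id Y ,], [L → id . Y ,], [Y → . L num y], [Y → .] }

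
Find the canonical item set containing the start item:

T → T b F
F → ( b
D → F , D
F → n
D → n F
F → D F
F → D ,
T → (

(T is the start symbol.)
{ [T → . (], [T → . T b F], [T' → . T] }

First, augment the grammar with T' → T
I₀ = CLOSURE({ [T' → . T] }):
  [T' → . T] has the dot before T: add [T → . T b F], [T → . (]
No further items can be added.

I₀ = { [T → . (], [T → . T b F], [T' → . T] }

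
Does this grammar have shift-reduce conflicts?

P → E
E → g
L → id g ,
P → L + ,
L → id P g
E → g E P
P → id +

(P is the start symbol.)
Yes — I4: [E → g .] vs [E → . g]; I8: [E → g .] vs [E → . g]

A shift-reduce conflict occurs when an LR(0) state has both:
  - a complete (reduce) item [A → α .] (dot at the end), and
  - a shift item [B → β . c γ] (dot before a terminal).

Augment with P' → P and build the canonical LR(0) collection (I0 = CLOSURE({[P' → . P]}), then GOTO on every symbol after a dot until no new states appear). It has 15 states:
  I0: { [E → . g E P], [E → . g], [L → . id P g], [L → . id g ,], [P → . E], [P → . L + ,], [P → . id +], [P' → . P] }  — shift
  I1: { [P → E .] }  — reduce
  I2: { [P → L . + ,] }  — shift
  I3: { [P' → P .] }  — accept
  I4: { [E → . g E P], [E → . g], [E → g . E P], [E → g .] }  — shift, reduce
  I5: { [E → . g E P], [E → . g], [L → . id P g], [L → . id g ,], [L → id . P g], [L → id . g ,], [P → . E], [P → . L + ,], [P → . id +], [P → id . +] }  — shift
  I6: { [P → id + .] }  — reduce
  I7: { [L → id P . g] }  — shift
  I8: { [E → . g E P], [E → . g], [E → g . E P], [E → g .], [L → id g . ,] }  — shift, reduce
  I9: { [L → id g , .] }  — reduce
  I10: { [E → . g E P], [E → . g], [E → g E . P], [L → . id P g], [L → . id g ,], [P → . E], [P → . L + ,], [P → . id +] }  — shift
  I11: { [E → g E P .] }  — reduce
  I12: { [L → id P g .] }  — reduce
  I13: { [P → L + . ,] }  — shift
  I14: { [P → L + , .] }  — reduce

I4 contains reduce item [E → g .] and shift items [E → . g], [E → . g E P] — shift-reduce conflict.
I8 contains reduce item [E → g .] and shift items [E → . g], [E → . g E P], [L → id g . ,] — shift-reduce conflict.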